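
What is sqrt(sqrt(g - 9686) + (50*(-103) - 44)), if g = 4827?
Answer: sqrt(-5194 + I*sqrt(4859)) ≈ 0.4836 + 72.071*I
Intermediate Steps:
sqrt(sqrt(g - 9686) + (50*(-103) - 44)) = sqrt(sqrt(4827 - 9686) + (50*(-103) - 44)) = sqrt(sqrt(-4859) + (-5150 - 44)) = sqrt(I*sqrt(4859) - 5194) = sqrt(-5194 + I*sqrt(4859))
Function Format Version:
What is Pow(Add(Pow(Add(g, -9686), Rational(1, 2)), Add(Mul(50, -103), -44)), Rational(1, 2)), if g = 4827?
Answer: Pow(Add(-5194, Mul(I, Pow(4859, Rational(1, 2)))), Rational(1, 2)) ≈ Add(0.4836, Mul(72.071, I))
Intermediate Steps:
Pow(Add(Pow(Add(g, -9686), Rational(1, 2)), Add(Mul(50, -103), -44)), Rational(1, 2)) = Pow(Add(Pow(Add(4827, -9686), Rational(1, 2)), Add(Mul(50, -103), -44)), Rational(1, 2)) = Pow(Add(Pow(-4859, Rational(1, 2)), Add(-5150, -44)), Rational(1, 2)) = Pow(Add(Mul(I, Pow(4859, Rational(1, 2))), -5194), Rational(1, 2)) = Pow(Add(-5194, Mul(I, Pow(4859, Rational(1, 2)))), Rational(1, 2))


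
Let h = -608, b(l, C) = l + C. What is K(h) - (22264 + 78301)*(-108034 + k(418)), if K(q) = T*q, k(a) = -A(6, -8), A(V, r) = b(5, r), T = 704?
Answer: 10863709483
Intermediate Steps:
b(l, C) = C + l
A(V, r) = 5 + r (A(V, r) = r + 5 = 5 + r)
k(a) = 3 (k(a) = -(5 - 8) = -1*(-3) = 3)
K(q) = 704*q
K(h) - (22264 + 78301)*(-108034 + k(418)) = 704*(-608) - (22264 + 78301)*(-108034 + 3) = -428032 - 100565*(-108031) = -428032 - 1*(-10864137515) = -428032 + 10864137515 = 10863709483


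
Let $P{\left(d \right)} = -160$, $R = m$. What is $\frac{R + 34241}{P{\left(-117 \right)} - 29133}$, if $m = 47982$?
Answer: $- \frac{82223}{29293} \approx -2.8069$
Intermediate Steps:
$R = 47982$
$\frac{R + 34241}{P{\left(-117 \right)} - 29133} = \frac{47982 + 34241}{-160 - 29133} = \frac{82223}{-29293} = 82223 \left(- \frac{1}{29293}\right) = - \frac{82223}{29293}$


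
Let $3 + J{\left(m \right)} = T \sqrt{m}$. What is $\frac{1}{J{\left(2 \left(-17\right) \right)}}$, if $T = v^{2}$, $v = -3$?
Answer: $- \frac{1}{921} - \frac{i \sqrt{34}}{307} \approx -0.0010858 - 0.018993 i$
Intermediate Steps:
$T = 9$ ($T = \left(-3\right)^{2} = 9$)
$J{\left(m \right)} = -3 + 9 \sqrt{m}$
$\frac{1}{J{\left(2 \left(-17\right) \right)}} = \frac{1}{-3 + 9 \sqrt{2 \left(-17\right)}} = \frac{1}{-3 + 9 \sqrt{-34}} = \frac{1}{-3 + 9 i \sqrt{34}}$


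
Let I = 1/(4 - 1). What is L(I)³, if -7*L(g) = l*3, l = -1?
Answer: 27/343 ≈ 0.078717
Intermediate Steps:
I = ⅓ (I = 1/3 = ⅓ ≈ 0.33333)
L(g) = 3/7 (L(g) = -(-1)*3/7 = -⅐*(-3) = 3/7)
L(I)³ = (3/7)³ = 27/343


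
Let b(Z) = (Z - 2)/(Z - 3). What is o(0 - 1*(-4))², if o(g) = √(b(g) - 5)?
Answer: -3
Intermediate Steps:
b(Z) = (-2 + Z)/(-3 + Z)
o(g) = √(-5 + (-2 + g)/(-3 + g)) (o(g) = √((-2 + g)/(-3 + g) - 5) = √(-5 + (-2 + g)/(-3 + g)))
o(0 - 1*(-4))² = (√((13 - 4*(0 - 1*(-4)))/(-3 + (0 - 1*(-4)))))² = (√((13 - 4*(0 + 4))/(-3 + (0 + 4))))² = (√((13 - 4*4)/(-3 + 4)))² = (√((13 - 16)/1))² = (√(1*(-3)))² = (√(-3))² = (I*√3)² = -3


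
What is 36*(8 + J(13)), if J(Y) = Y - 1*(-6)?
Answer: 972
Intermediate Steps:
J(Y) = 6 + Y (J(Y) = Y + 6 = 6 + Y)
36*(8 + J(13)) = 36*(8 + (6 + 13)) = 36*(8 + 19) = 36*27 = 972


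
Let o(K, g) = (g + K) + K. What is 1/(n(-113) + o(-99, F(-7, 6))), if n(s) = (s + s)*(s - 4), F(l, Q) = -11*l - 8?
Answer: 1/26313 ≈ 3.8004e-5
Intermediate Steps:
F(l, Q) = -8 - 11*l
n(s) = 2*s*(-4 + s) (n(s) = (2*s)*(-4 + s) = 2*s*(-4 + s))
o(K, g) = g + 2*K (o(K, g) = (K + g) + K = g + 2*K)
1/(n(-113) + o(-99, F(-7, 6))) = 1/(2*(-113)*(-4 - 113) + ((-8 - 11*(-7)) + 2*(-99))) = 1/(2*(-113)*(-117) + ((-8 + 77) - 198)) = 1/(26442 + (69 - 198)) = 1/(26442 - 129) = 1/26313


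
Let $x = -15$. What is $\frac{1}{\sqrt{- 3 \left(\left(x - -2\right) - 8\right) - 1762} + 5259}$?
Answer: $\frac{5259}{27658780} - \frac{i \sqrt{1699}}{27658780} \approx 0.00019014 - 1.4903 \cdot 10^{-6} i$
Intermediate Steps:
$\frac{1}{\sqrt{- 3 \left(\left(x - -2\right) - 8\right) - 1762} + 5259} = \frac{1}{\sqrt{- 3 \left(\left(-15 - -2\right) - 8\right) - 1762} + 5259} = \frac{1}{\sqrt{- 3 \left(\left(-15 + 2\right) - 8\right) - 1762} + 5259} = \frac{1}{\sqrt{- 3 \left(-13 - 8\right) - 1762} + 5259} = \frac{1}{\sqrt{\left(-3\right) \left(-21\right) - 1762} + 5259} = \frac{1}{\sqrt{63 - 1762} + 5259} = \frac{1}{\sqrt{-1699} + 5259} = \frac{1}{i \sqrt{1699} + 5259} = \frac{1}{5259 + i \sqrt{1699}}$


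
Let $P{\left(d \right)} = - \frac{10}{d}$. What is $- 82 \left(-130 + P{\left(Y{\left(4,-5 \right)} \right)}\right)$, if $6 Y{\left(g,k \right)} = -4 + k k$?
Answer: $\frac{76260}{7} \approx 10894.0$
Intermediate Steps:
$Y{\left(g,k \right)} = - \frac{2}{3} + \frac{k^{2}}{6}$ ($Y{\left(g,k \right)} = \frac{-4 + k k}{6} = \frac{-4 + k^{2}}{6} = - \frac{2}{3} + \frac{k^{2}}{6}$)
$- 82 \left(-130 + P{\left(Y{\left(4,-5 \right)} \right)}\right) = - 82 \left(-130 - \frac{10}{- \frac{2}{3} + \frac{\left(-5\right)^{2}}{6}}\right) = - 82 \left(-130 - \frac{10}{- \frac{2}{3} + \frac{1}{6} \cdot 25}\right) = - 82 \left(-130 - \frac{10}{- \frac{2}{3} + \frac{25}{6}}\right) = - 82 \left(-130 - \frac{10}{\frac{7}{2}}\right) = - 82 \left(-130 - \frac{20}{7}\right) = \left(-82\right) \left(- \frac{930}{7}\right) = \frac{76260}{7}$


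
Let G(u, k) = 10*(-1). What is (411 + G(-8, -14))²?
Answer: 160801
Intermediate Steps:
G(u, k) = -10
(411 + G(-8, -14))² = (411 - 10)² = 401² = 160801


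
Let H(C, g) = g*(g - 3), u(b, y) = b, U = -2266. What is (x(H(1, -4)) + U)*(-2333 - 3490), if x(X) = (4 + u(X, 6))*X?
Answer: 7977510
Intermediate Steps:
H(C, g) = g*(-3 + g)
x(X) = X*(4 + X) (x(X) = (4 + X)*X = X*(4 + X))
(x(H(1, -4)) + U)*(-2333 - 3490) = ((-4*(-3 - 4))*(4 - 4*(-3 - 4)) - 2266)*(-2333 - 3490) = ((-4*(-7))*(4 - 4*(-7)) - 2266)*(-5823) = (28*(4 + 28) - 2266)*(-5823) = (28*32 - 2266)*(-5823) = (896 - 2266)*(-5823) = -1370*(-5823) = 7977510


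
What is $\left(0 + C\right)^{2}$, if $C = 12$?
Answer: $144$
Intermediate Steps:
$\left(0 + C\right)^{2} = \left(0 + 12\right)^{2} = 12^{2} = 144$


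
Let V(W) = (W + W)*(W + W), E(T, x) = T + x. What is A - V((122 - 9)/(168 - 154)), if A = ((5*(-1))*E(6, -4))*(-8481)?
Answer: 4142921/49 ≈ 84549.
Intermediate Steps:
V(W) = 4*W² (V(W) = (2*W)*(2*W) = 4*W²)
A = 84810 (A = ((5*(-1))*(6 - 4))*(-8481) = -5*2*(-8481) = -10*(-8481) = 84810)
A - V((122 - 9)/(168 - 154)) = 84810 - 4*((122 - 9)/(168 - 154))² = 84810 - 4*(113/14)² = 84810 - 4*12769/196 = 84810 - 1*12769/49 = 84810 - 12769/49 = 4142921/49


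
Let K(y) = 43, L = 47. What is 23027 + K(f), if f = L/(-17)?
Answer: 23070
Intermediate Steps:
f = -47/17 (f = 47/(-17) = 47*(-1/17) = -47/17 ≈ -2.7647)
23027 + K(f) = 23027 + 43 = 23070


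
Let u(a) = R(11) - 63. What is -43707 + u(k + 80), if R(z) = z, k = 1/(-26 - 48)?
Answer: -43759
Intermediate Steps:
k = -1/74 (k = 1/(-74) = -1/74 ≈ -0.013514)
u(a) = -52 (u(a) = 11 - 63 = -52)
-43707 + u(k + 80) = -43707 - 52 = -43759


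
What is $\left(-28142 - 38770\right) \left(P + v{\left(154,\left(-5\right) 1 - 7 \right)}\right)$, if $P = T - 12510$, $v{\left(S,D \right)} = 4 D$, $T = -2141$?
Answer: $983539488$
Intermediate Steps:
$P = -14651$ ($P = -2141 - 12510 = -14651$)
$\left(-28142 - 38770\right) \left(P + v{\left(154,\left(-5\right) 1 - 7 \right)}\right) = \left(-28142 - 38770\right) \left(-14651 + 4 \left(\left(-5\right) 1 - 7\right)\right) = - 66912 \left(-14651 + 4 \left(-5 - 7\right)\right) = - 66912 \left(-14651 + 4 \left(-12\right)\right) = - 66912 \left(-14651 - 48\right) = \left(-66912\right) \left(-14699\right) = 983539488$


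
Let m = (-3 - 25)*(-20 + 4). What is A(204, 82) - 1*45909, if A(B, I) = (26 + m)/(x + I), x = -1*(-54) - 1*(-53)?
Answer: -2892109/63 ≈ -45907.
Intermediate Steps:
x = 107 (x = 54 + 53 = 107)
m = 448 (m = -28*(-16) = 448)
A(B, I) = 474/(107 + I) (A(B, I) = (26 + 448)/(107 + I) = 474/(107 + I))
A(204, 82) - 1*45909 = 474/(107 + 82) - 1*45909 = 474/189 - 45909 = 474*(1/189) - 45909 = 158/63 - 45909 = -2892109/63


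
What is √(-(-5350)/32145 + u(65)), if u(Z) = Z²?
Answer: √174634752255/6429 ≈ 65.001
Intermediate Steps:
√(-(-5350)/32145 + u(65)) = √(-(-5350)/32145 + 65²) = √(-(-5350)/32145 + 4225) = √(-1*(-1070/6429) + 4225) = √(1070/6429 + 4225) = √(27163595/6429) = √174634752255/6429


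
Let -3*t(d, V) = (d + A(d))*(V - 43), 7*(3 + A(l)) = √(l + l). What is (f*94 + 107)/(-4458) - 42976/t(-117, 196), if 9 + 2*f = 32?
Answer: -1910615486/262217331 - 8848*I*√26/352917 ≈ -7.2864 - 0.12784*I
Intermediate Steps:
A(l) = -3 + √2*√l/7 (A(l) = -3 + √(l + l)/7 = -3 + √(2*l)/7 = -3 + (√2*√l)/7 = -3 + √2*√l/7)
t(d, V) = -(-43 + V)*(-3 + d + √2*√d/7)/3 (t(d, V) = -(d + (-3 + √2*√d/7))*(V - 43)/3 = -(-3 + d + √2*√d/7)*(-43 + V)/3 = -(-43 + V)*(-3 + d + √2*√d/7)/3)
f = 23/2 (f = -9/2 + (½)*32 = -9/2 + 16 = 23/2 ≈ 11.500)
(f*94 + 107)/(-4458) - 42976/t(-117, 196) = ((23/2)*94 + 107)/(-4458) - 42976/(-43 + (43/3)*(-117) - ⅓*196*(-117) - 1/21*196*(-21 + √2*√(-117)) + 43*√2*√(-117)/21) = (1081 + 107)*(-1/4458) - 42976/(-43 - 1677 + 7644 - 1/21*196*(-21 + √2*(3*I*√13)) + 43*√2*(3*I*√13)/21) = 1188*(-1/4458) - 42976/(-43 - 1677 + 7644 - 1/21*196*(-21 + 3*I*√26) + 43*I*√26/7) = -198/743 - 42976/(-43 - 1677 + 7644 + (196 - 28*I*√26) + 43*I*√26/7) = -198/743 - 42976/(6120 - 153*I*√26/7)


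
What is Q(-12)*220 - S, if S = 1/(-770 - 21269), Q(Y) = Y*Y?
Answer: 698195521/22039 ≈ 31680.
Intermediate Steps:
Q(Y) = Y**2
S = -1/22039 (S = 1/(-22039) = -1/22039 ≈ -4.5374e-5)
Q(-12)*220 - S = (-12)**2*220 - 1*(-1/22039) = 144*220 + 1/22039 = 31680 + 1/22039 = 698195521/22039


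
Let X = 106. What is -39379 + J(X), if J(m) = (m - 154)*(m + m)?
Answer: -49555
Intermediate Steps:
J(m) = 2*m*(-154 + m) (J(m) = (-154 + m)*(2*m) = 2*m*(-154 + m))
-39379 + J(X) = -39379 + 2*106*(-154 + 106) = -39379 + 2*106*(-48) = -39379 - 10176 = -49555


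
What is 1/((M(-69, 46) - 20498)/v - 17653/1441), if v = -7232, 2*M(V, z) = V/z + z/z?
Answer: -41685248/392514071 ≈ -0.10620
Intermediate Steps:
M(V, z) = ½ + V/(2*z) (M(V, z) = (V/z + z/z)/2 = (V/z + 1)/2 = (1 + V/z)/2 = ½ + V/(2*z))
1/((M(-69, 46) - 20498)/v - 17653/1441) = 1/(((½)*(-69 + 46)/46 - 20498)/(-7232) - 17653/1441) = 1/(((½)*(1/46)*(-23) - 20498)*(-1/7232) - 17653*1/1441) = 1/((-¼ - 20498)*(-1/7232) - 17653/1441) = 1/(-81993/4*(-1/7232) - 17653/1441) = 1/(81993/28928 - 17653/1441) = 1/(-392514071/41685248) = -41685248/392514071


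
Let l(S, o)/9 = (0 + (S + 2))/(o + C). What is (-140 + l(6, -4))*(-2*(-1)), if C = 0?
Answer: -316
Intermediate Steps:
l(S, o) = 9*(2 + S)/o (l(S, o) = 9*((0 + (S + 2))/(o + 0)) = 9*((0 + (2 + S))/o) = 9*((2 + S)/o) = 9*(2 + S)/o)
(-140 + l(6, -4))*(-2*(-1)) = (-140 + 9*(2 + 6)/(-4))*(-2*(-1)) = (-140 + 9*(-¼)*8)*2 = (-140 - 18)*2 = -158*2 = -316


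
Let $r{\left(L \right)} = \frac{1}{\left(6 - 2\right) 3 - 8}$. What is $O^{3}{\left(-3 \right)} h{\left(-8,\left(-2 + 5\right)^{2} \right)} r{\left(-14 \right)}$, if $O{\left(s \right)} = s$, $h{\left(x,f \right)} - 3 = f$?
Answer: $-81$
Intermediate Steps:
$h{\left(x,f \right)} = 3 + f$
$r{\left(L \right)} = \frac{1}{4}$ ($r{\left(L \right)} = \frac{1}{4 \cdot 3 - 8} = \frac{1}{12 - 8} = \frac{1}{4}$)
$O^{3}{\left(-3 \right)} h{\left(-8,\left(-2 + 5\right)^{2} \right)} r{\left(-14 \right)} = \left(-3\right)^{3} \left(3 + \left(-2 + 5\right)^{2}\right) \frac{1}{4} = - 27 \left(3 + 3^{2}\right) \frac{1}{4} = - 27 \left(3 + 9\right) \frac{1}{4} = \left(-27\right) 12 \cdot \frac{1}{4} = \left(-324\right) \frac{1}{4} = -81$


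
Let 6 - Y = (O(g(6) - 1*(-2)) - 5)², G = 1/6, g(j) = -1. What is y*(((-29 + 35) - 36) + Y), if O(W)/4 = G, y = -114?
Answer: 14630/3 ≈ 4876.7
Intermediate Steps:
G = ⅙ ≈ 0.16667
O(W) = ⅔ (O(W) = 4*(⅙) = ⅔)
Y = -115/9 (Y = 6 - (⅔ - 5)² = 6 - (-13/3)² = 6 - 1*169/9 = 6 - 169/9 = -115/9 ≈ -12.778)
y*(((-29 + 35) - 36) + Y) = -114*(((-29 + 35) - 36) - 115/9) = -114*((6 - 36) - 115/9) = -114*(-30 - 115/9) = -114*(-385/9) = 14630/3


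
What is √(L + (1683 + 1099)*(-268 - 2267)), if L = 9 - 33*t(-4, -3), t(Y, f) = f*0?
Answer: I*√7052361 ≈ 2655.6*I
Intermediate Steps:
t(Y, f) = 0
L = 9 (L = 9 - 33*0 = 9 + 0 = 9)
√(L + (1683 + 1099)*(-268 - 2267)) = √(9 + (1683 + 1099)*(-268 - 2267)) = √(9 + 2782*(-2535)) = √(9 - 7052370) = √(-7052361) = I*√7052361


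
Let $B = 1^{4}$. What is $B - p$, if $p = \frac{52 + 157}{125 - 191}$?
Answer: $\frac{25}{6} \approx 4.1667$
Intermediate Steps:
$p = - \frac{19}{6}$ ($p = \frac{209}{-66} = 209 \left(- \frac{1}{66}\right) = - \frac{19}{6} \approx -3.1667$)
$B = 1$
$B - p = 1 - - \frac{19}{6} = 1 + \frac{19}{6} = \frac{25}{6}$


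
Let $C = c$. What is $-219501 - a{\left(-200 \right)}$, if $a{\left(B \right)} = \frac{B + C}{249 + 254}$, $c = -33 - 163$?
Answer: $- \frac{110408607}{503} \approx -2.195 \cdot 10^{5}$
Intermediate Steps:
$c = -196$ ($c = -33 - 163 = -196$)
$C = -196$
$a{\left(B \right)} = - \frac{196}{503} + \frac{B}{503}$ ($a{\left(B \right)} = \frac{B - 196}{249 + 254} = \frac{-196 + B}{503} = \left(-196 + B\right) \frac{1}{503} = - \frac{196}{503} + \frac{B}{503}$)
$-219501 - a{\left(-200 \right)} = -219501 - \left(- \frac{196}{503} + \frac{1}{503} \left(-200\right)\right) = -219501 - \left(- \frac{196}{503} - \frac{200}{503}\right) = -219501 - - \frac{396}{503} = -219501 + \frac{396}{503} = - \frac{110408607}{503}$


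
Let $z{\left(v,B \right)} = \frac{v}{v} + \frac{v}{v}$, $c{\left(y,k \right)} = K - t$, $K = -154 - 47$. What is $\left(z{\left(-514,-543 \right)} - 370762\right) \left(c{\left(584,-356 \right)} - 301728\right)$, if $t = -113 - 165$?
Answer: $111840124760$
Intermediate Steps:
$K = -201$
$t = -278$
$c{\left(y,k \right)} = 77$ ($c{\left(y,k \right)} = -201 - -278 = -201 + 278 = 77$)
$z{\left(v,B \right)} = 2$ ($z{\left(v,B \right)} = 1 + 1 = 2$)
$\left(z{\left(-514,-543 \right)} - 370762\right) \left(c{\left(584,-356 \right)} - 301728\right) = \left(2 - 370762\right) \left(77 - 301728\right) = \left(-370760\right) \left(-301651\right) = 111840124760$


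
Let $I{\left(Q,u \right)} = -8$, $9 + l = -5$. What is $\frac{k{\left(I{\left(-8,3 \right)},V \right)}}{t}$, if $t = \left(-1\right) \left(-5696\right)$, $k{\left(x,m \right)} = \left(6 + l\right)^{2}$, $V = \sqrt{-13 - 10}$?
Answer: $\frac{1}{89} \approx 0.011236$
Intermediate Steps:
$l = -14$ ($l = -9 - 5 = -14$)
$V = i \sqrt{23}$ ($V = \sqrt{-13 - 10} = \sqrt{-23} = i \sqrt{23} \approx 4.7958 i$)
$k{\left(x,m \right)} = 64$ ($k{\left(x,m \right)} = \left(6 - 14\right)^{2} = \left(-8\right)^{2} = 64$)
$t = 5696$
$\frac{k{\left(I{\left(-8,3 \right)},V \right)}}{t} = \frac{64}{5696} = 64 \cdot \frac{1}{5696} = \frac{1}{89}$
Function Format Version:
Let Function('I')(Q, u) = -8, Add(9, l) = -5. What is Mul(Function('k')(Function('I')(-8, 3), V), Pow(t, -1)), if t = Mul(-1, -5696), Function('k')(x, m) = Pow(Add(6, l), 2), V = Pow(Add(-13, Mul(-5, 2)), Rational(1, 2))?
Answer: Rational(1, 89) ≈ 0.011236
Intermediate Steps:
l = -14 (l = Add(-9, -5) = -14)
V = Mul(I, Pow(23, Rational(1, 2))) (V = Pow(Add(-13, -10), Rational(1, 2)) = Pow(-23, Rational(1, 2)) = Mul(I, Pow(23, Rational(1, 2))) ≈ Mul(4.7958, I))
Function('k')(x, m) = 64 (Function('k')(x, m) = Pow(Add(6, -14), 2) = Pow(-8, 2) = 64)
t = 5696
Mul(Function('k')(Function('I')(-8, 3), V), Pow(t, -1)) = Mul(64, Pow(5696, -1)) = Mul(64, Rational(1, 5696)) = Rational(1, 89)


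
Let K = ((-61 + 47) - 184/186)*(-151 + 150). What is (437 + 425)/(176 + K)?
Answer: 40083/8881 ≈ 4.5133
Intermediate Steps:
K = 1394/93 (K = (-14 - 184*1/186)*(-1) = (-14 - 92/93)*(-1) = -1394/93*(-1) = 1394/93 ≈ 14.989)
(437 + 425)/(176 + K) = (437 + 425)/(176 + 1394/93) = 862/(17762/93) = 862*(93/17762) = 40083/8881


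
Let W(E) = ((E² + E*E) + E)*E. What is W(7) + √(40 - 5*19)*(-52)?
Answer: 735 - 52*I*√55 ≈ 735.0 - 385.64*I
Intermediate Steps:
W(E) = E*(E + 2*E²) (W(E) = ((E² + E²) + E)*E = (2*E² + E)*E = (E + 2*E²)*E = E*(E + 2*E²))
W(7) + √(40 - 5*19)*(-52) = 7²*(1 + 2*7) + √(40 - 5*19)*(-52) = 49*(1 + 14) + √(40 - 95)*(-52) = 49*15 + √(-55)*(-52) = 735 + (I*√55)*(-52) = 735 - 52*I*√55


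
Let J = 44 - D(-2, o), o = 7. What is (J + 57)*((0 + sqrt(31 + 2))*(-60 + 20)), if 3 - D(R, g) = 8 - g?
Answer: -3960*sqrt(33) ≈ -22748.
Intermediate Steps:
D(R, g) = -5 + g (D(R, g) = 3 - (8 - g) = 3 + (-8 + g) = -5 + g)
J = 42 (J = 44 - (-5 + 7) = 44 - 1*2 = 44 - 2 = 42)
(J + 57)*((0 + sqrt(31 + 2))*(-60 + 20)) = (42 + 57)*((0 + sqrt(31 + 2))*(-60 + 20)) = 99*((0 + sqrt(33))*(-40)) = 99*(sqrt(33)*(-40)) = 99*(-40*sqrt(33)) = -3960*sqrt(33)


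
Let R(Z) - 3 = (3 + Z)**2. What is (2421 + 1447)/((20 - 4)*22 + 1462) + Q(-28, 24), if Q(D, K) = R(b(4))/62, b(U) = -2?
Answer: 61768/28117 ≈ 2.1968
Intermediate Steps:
R(Z) = 3 + (3 + Z)**2
Q(D, K) = 2/31 (Q(D, K) = (3 + (3 - 2)**2)/62 = (3 + 1**2)*(1/62) = (3 + 1)*(1/62) = 4*(1/62) = 2/31)
(2421 + 1447)/((20 - 4)*22 + 1462) + Q(-28, 24) = (2421 + 1447)/((20 - 4)*22 + 1462) + 2/31 = 3868/(16*22 + 1462) + 2/31 = 3868/(352 + 1462) + 2/31 = 3868/1814 + 2/31 = 3868*(1/1814) + 2/31 = 1934/907 + 2/31 = 61768/28117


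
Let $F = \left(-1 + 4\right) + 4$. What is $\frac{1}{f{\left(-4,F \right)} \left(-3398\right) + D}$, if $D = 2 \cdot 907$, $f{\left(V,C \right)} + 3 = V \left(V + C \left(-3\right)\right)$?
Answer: $- \frac{1}{327792} \approx -3.0507 \cdot 10^{-6}$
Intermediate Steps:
$F = 7$ ($F = 3 + 4 = 7$)
$f{\left(V,C \right)} = -3 + V \left(V - 3 C\right)$ ($f{\left(V,C \right)} = -3 + V \left(V + C \left(-3\right)\right) = -3 + V \left(V - 3 C\right)$)
$D = 1814$
$\frac{1}{f{\left(-4,F \right)} \left(-3398\right) + D} = \frac{1}{\left(-3 + \left(-4\right)^{2} - 21 \left(-4\right)\right) \left(-3398\right) + 1814} = \frac{1}{\left(-3 + 16 + 84\right) \left(-3398\right) + 1814} = \frac{1}{97 \left(-3398\right) + 1814} = \frac{1}{-329606 + 1814} = \frac{1}{-327792} = - \frac{1}{327792}$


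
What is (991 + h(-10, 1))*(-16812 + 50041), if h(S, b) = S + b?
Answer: 32630878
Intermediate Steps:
(991 + h(-10, 1))*(-16812 + 50041) = (991 + (-10 + 1))*(-16812 + 50041) = (991 - 9)*33229 = 982*33229 = 32630878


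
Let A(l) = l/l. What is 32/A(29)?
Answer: 32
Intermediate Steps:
A(l) = 1
32/A(29) = 32/1 = 32*1 = 32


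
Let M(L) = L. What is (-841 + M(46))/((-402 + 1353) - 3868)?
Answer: 795/2917 ≈ 0.27254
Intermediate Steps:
(-841 + M(46))/((-402 + 1353) - 3868) = (-841 + 46)/((-402 + 1353) - 3868) = -795/(951 - 3868) = -795/(-2917) = -795*(-1/2917) = 795/2917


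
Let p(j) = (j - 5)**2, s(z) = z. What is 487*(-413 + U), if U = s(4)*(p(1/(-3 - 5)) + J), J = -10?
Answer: -2711129/16 ≈ -1.6945e+5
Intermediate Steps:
p(j) = (-5 + j)**2
U = 1041/16 (U = 4*((-5 + 1/(-3 - 5))**2 - 10) = 4*((-5 + 1/(-8))**2 - 10) = 4*((-5 - 1/8)**2 - 10) = 4*((-41/8)**2 - 10) = 4*(1681/64 - 10) = 4*(1041/64) = 1041/16 ≈ 65.063)
487*(-413 + U) = 487*(-413 + 1041/16) = 487*(-5567/16) = -2711129/16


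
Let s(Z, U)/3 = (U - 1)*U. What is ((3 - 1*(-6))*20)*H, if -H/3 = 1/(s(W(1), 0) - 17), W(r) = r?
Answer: 540/17 ≈ 31.765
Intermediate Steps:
s(Z, U) = 3*U*(-1 + U) (s(Z, U) = 3*((U - 1)*U) = 3*((-1 + U)*U) = 3*(U*(-1 + U)) = 3*U*(-1 + U))
H = 3/17 (H = -3/(3*0*(-1 + 0) - 17) = -3/(3*0*(-1) - 17) = -3/(0 - 17) = -3/(-17) = -3*(-1/17) = 3/17 ≈ 0.17647)
((3 - 1*(-6))*20)*H = ((3 - 1*(-6))*20)*(3/17) = ((3 + 6)*20)*(3/17) = (9*20)*(3/17) = 180*(3/17) = 540/17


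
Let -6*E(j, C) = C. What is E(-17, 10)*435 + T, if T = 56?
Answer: -669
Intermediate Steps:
E(j, C) = -C/6
E(-17, 10)*435 + T = -1/6*10*435 + 56 = -5/3*435 + 56 = -725 + 56 = -669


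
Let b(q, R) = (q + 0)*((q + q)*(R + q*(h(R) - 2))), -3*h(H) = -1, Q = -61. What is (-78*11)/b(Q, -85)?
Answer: -1287/186050 ≈ -0.0069175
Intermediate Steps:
h(H) = ⅓ (h(H) = -⅓*(-1) = ⅓)
b(q, R) = 2*q²*(R - 5*q/3) (b(q, R) = (q + 0)*((q + q)*(R + q*(⅓ - 2))) = q*((2*q)*(R + q*(-5/3))) = q*((2*q)*(R - 5*q/3)) = q*(2*q*(R - 5*q/3)) = 2*q²*(R - 5*q/3))
(-78*11)/b(Q, -85) = (-78*11)/(((-61)²*(2*(-85) - 10/3*(-61)))) = -858*1/(3721*(-170 + 610/3)) = -858/(3721*(100/3)) = -858/372100/3 = -858*3/372100 = -1287/186050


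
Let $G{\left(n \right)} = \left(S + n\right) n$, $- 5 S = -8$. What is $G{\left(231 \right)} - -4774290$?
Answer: $\frac{24140103}{5} \approx 4.828 \cdot 10^{6}$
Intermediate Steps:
$S = \frac{8}{5}$ ($S = \left(- \frac{1}{5}\right) \left(-8\right) = \frac{8}{5} \approx 1.6$)
$G{\left(n \right)} = n \left(\frac{8}{5} + n\right)$ ($G{\left(n \right)} = \left(\frac{8}{5} + n\right) n = n \left(\frac{8}{5} + n\right)$)
$G{\left(231 \right)} - -4774290 = \frac{1}{5} \cdot 231 \left(8 + 5 \cdot 231\right) - -4774290 = \frac{1}{5} \cdot 231 \left(8 + 1155\right) + 4774290 = \frac{1}{5} \cdot 231 \cdot 1163 + 4774290 = \frac{268653}{5} + 4774290 = \frac{24140103}{5}$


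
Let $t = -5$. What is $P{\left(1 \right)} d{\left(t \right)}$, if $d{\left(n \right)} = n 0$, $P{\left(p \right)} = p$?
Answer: $0$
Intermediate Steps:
$d{\left(n \right)} = 0$
$P{\left(1 \right)} d{\left(t \right)} = 1 \cdot 0 = 0$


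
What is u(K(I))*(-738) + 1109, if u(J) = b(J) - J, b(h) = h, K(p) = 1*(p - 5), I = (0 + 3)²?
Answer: 1109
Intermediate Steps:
I = 9 (I = 3² = 9)
K(p) = -5 + p (K(p) = 1*(-5 + p) = -5 + p)
u(J) = 0 (u(J) = J - J = 0)
u(K(I))*(-738) + 1109 = 0*(-738) + 1109 = 0 + 1109 = 1109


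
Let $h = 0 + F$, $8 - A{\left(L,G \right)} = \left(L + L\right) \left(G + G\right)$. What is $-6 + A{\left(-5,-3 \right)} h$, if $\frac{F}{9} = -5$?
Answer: $2334$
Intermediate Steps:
$F = -45$ ($F = 9 \left(-5\right) = -45$)
$A{\left(L,G \right)} = 8 - 4 G L$ ($A{\left(L,G \right)} = 8 - \left(L + L\right) \left(G + G\right) = 8 - 2 L 2 G = 8 - 4 G L$)
$h = -45$ ($h = 0 - 45 = -45$)
$-6 + A{\left(-5,-3 \right)} h = -6 + \left(8 - \left(-12\right) \left(-5\right)\right) \left(-45\right) = -6 + \left(8 - 60\right) \left(-45\right) = -6 - -2340 = -6 + 2340 = 2334$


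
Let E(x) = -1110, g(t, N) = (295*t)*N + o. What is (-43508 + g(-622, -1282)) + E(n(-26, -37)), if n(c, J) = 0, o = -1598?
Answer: 235187964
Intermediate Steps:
g(t, N) = -1598 + 295*N*t (g(t, N) = (295*t)*N - 1598 = 295*N*t - 1598 = -1598 + 295*N*t)
(-43508 + g(-622, -1282)) + E(n(-26, -37)) = (-43508 + (-1598 + 295*(-1282)*(-622))) - 1110 = (-43508 + (-1598 + 235234180)) - 1110 = (-43508 + 235232582) - 1110 = 235189074 - 1110 = 235187964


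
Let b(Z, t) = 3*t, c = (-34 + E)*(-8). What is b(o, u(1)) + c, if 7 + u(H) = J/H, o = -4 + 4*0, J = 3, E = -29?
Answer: 492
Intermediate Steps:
o = -4 (o = -4 + 0 = -4)
c = 504 (c = (-34 - 29)*(-8) = -63*(-8) = 504)
u(H) = -7 + 3/H
b(o, u(1)) + c = 3*(-7 + 3/1) + 504 = 3*(-7 + 3*1) + 504 = 3*(-7 + 3) + 504 = 3*(-4) + 504 = -12 + 504 = 492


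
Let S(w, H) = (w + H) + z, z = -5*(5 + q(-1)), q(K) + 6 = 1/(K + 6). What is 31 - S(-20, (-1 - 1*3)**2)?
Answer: 31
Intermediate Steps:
q(K) = -6 + 1/(6 + K) (q(K) = -6 + 1/(K + 6) = -6 + 1/(6 + K))
z = 4 (z = -5*(5 + (-35 - 6*(-1))/(6 - 1)) = -5*(5 + (-35 + 6)/5) = -5*(5 + (1/5)*(-29)) = -5*(5 - 29/5) = -5*(-4/5) = 4)
S(w, H) = 4 + H + w (S(w, H) = (w + H) + 4 = (H + w) + 4 = 4 + H + w)
31 - S(-20, (-1 - 1*3)**2) = 31 - (4 + (-1 - 1*3)**2 - 20) = 31 - (4 + (-1 - 3)**2 - 20) = 31 - (4 + (-4)**2 - 20) = 31 - (4 + 16 - 20) = 31 - 1*0 = 31 + 0 = 31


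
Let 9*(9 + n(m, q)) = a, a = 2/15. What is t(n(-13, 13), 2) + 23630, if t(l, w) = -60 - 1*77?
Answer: 23493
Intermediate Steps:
a = 2/15 (a = 2*(1/15) = 2/15 ≈ 0.13333)
n(m, q) = -1213/135 (n(m, q) = -9 + (1/9)*(2/15) = -9 + 2/135 = -1213/135)
t(l, w) = -137 (t(l, w) = -60 - 77 = -137)
t(n(-13, 13), 2) + 23630 = -137 + 23630 = 23493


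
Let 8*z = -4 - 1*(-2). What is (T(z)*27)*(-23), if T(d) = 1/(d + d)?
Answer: 1242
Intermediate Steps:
z = -¼ (z = (-4 - 1*(-2))/8 = (-4 + 2)/8 = (⅛)*(-2) = -¼ ≈ -0.25000)
T(d) = 1/(2*d)
(T(z)*27)*(-23) = ((1/(2*(-¼)))*27)*(-23) = (((½)*(-4))*27)*(-23) = -2*27*(-23) = -54*(-23) = 1242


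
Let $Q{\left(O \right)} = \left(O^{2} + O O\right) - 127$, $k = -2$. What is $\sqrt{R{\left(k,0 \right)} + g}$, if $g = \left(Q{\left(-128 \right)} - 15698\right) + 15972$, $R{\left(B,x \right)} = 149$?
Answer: $2 \sqrt{8266} \approx 181.83$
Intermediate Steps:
$Q{\left(O \right)} = -127 + 2 O^{2}$ ($Q{\left(O \right)} = \left(O^{2} + O^{2}\right) - 127 = 2 O^{2} - 127 = -127 + 2 O^{2}$)
$g = 32915$ ($g = \left(\left(-127 + 2 \left(-128\right)^{2}\right) - 15698\right) + 15972 = \left(\left(-127 + 2 \cdot 16384\right) - 15698\right) + 15972 = \left(\left(-127 + 32768\right) - 15698\right) + 15972 = \left(32641 - 15698\right) + 15972 = 16943 + 15972 = 32915$)
$\sqrt{R{\left(k,0 \right)} + g} = \sqrt{149 + 32915} = \sqrt{33064} = 2 \sqrt{8266}$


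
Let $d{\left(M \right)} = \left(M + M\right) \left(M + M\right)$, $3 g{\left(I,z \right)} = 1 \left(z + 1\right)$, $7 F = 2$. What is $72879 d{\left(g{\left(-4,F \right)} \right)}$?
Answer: $\frac{2623644}{49} \approx 53544.0$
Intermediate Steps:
$F = \frac{2}{7}$ ($F = \frac{1}{7} \cdot 2 = \frac{2}{7} \approx 0.28571$)
$g{\left(I,z \right)} = \frac{1}{3} + \frac{z}{3}$ ($g{\left(I,z \right)} = \frac{1 \left(z + 1\right)}{3} = \frac{1 \left(1 + z\right)}{3} = \frac{1 + z}{3} = \frac{1}{3} + \frac{z}{3}$)
$d{\left(M \right)} = 4 M^{2}$ ($d{\left(M \right)} = 2 M 2 M = 4 M^{2}$)
$72879 d{\left(g{\left(-4,F \right)} \right)} = 72879 \cdot 4 \left(\frac{1}{3} + \frac{1}{3} \cdot \frac{2}{7}\right)^{2} = 72879 \cdot 4 \left(\frac{1}{3} + \frac{2}{21}\right)^{2} = 72879 \cdot 4 \left(\frac{3}{7}\right)^{2} = 72879 \cdot 4 \cdot \frac{9}{49} = 72879 \cdot \frac{36}{49} = \frac{2623644}{49}$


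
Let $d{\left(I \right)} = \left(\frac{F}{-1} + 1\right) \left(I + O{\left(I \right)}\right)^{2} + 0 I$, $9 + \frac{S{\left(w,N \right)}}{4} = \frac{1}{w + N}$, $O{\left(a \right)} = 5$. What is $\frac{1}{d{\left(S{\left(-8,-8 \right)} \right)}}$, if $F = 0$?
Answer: $\frac{16}{15625} \approx 0.001024$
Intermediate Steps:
$S{\left(w,N \right)} = -36 + \frac{4}{N + w}$ ($S{\left(w,N \right)} = -36 + \frac{4}{w + N} = -36 + \frac{4}{N + w}$)
$d{\left(I \right)} = \left(5 + I\right)^{2}$ ($d{\left(I \right)} = \left(\frac{0}{-1} + 1\right) \left(I + 5\right)^{2} + 0 I = \left(0 \left(-1\right) + 1\right) \left(5 + I\right)^{2} + 0 = \left(0 + 1\right) \left(5 + I\right)^{2} + 0 = 1 \left(5 + I\right)^{2} + 0 = \left(5 + I\right)^{2} + 0 = \left(5 + I\right)^{2}$)
$\frac{1}{d{\left(S{\left(-8,-8 \right)} \right)}} = \frac{1}{\left(5 + \frac{4 \left(1 - -72 - -72\right)}{-8 - 8}\right)^{2}} = \frac{1}{\left(5 + \frac{4 \left(1 + 72 + 72\right)}{-16}\right)^{2}} = \frac{1}{\left(5 + 4 \left(- \frac{1}{16}\right) 145\right)^{2}} = \frac{1}{\left(5 - \frac{145}{4}\right)^{2}} = \frac{1}{\left(- \frac{125}{4}\right)^{2}} = \frac{1}{\frac{15625}{16}} = \frac{16}{15625}$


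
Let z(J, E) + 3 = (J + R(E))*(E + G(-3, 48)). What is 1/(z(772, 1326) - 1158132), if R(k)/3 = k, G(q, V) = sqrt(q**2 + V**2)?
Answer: 342691/1758077684715 - 190*sqrt(257)/351615536943 ≈ 1.8626e-7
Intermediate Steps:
G(q, V) = sqrt(V**2 + q**2)
R(k) = 3*k
z(J, E) = -3 + (E + 3*sqrt(257))*(J + 3*E) (z(J, E) = -3 + (J + 3*E)*(E + sqrt(48**2 + (-3)**2)) = -3 + (J + 3*E)*(E + sqrt(2304 + 9)) = -3 + (J + 3*E)*(E + sqrt(2313)) = -3 + (J + 3*E)*(E + 3*sqrt(257)) = -3 + (E + 3*sqrt(257))*(J + 3*E))
1/(z(772, 1326) - 1158132) = 1/((-3 + 3*1326**2 + 1326*772 + 3*772*sqrt(257) + 9*1326*sqrt(257)) - 1158132) = 1/((-3 + 3*1758276 + 1023672 + 2316*sqrt(257) + 11934*sqrt(257)) - 1158132) = 1/((-3 + 5274828 + 1023672 + 2316*sqrt(257) + 11934*sqrt(257)) - 1158132) = 1/((6298497 + 14250*sqrt(257)) - 1158132) = 1/(5140365 + 14250*sqrt(257))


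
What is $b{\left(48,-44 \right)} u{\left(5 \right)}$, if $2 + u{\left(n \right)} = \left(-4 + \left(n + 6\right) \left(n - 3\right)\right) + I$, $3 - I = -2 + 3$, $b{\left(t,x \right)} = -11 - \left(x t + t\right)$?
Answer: $36954$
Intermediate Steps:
$b{\left(t,x \right)} = -11 - t - t x$ ($b{\left(t,x \right)} = -11 - \left(t x + t\right) = -11 - \left(t + t x\right) = -11 - t - t x$)
$I = 2$ ($I = 3 - \left(-2 + 3\right) = 3 - 1 = 2$)
$u{\left(n \right)} = -4 + \left(-3 + n\right) \left(6 + n\right)$ ($u{\left(n \right)} = -2 + \left(\left(-4 + \left(n + 6\right) \left(n - 3\right)\right) + 2\right) = -2 + \left(\left(-4 + \left(6 + n\right) \left(-3 + n\right)\right) + 2\right) = -2 + \left(\left(-4 + \left(-3 + n\right) \left(6 + n\right)\right) + 2\right) = -2 + \left(-2 + \left(-3 + n\right) \left(6 + n\right)\right) = -4 + \left(-3 + n\right) \left(6 + n\right)$)
$b{\left(48,-44 \right)} u{\left(5 \right)} = \left(-11 - 48 - 48 \left(-44\right)\right) \left(-22 + 5^{2} + 3 \cdot 5\right) = \left(-11 - 48 + 2112\right) \left(-22 + 25 + 15\right) = 2053 \cdot 18 = 36954$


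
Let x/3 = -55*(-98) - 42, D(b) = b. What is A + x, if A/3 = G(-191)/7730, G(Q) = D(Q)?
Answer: 124019547/7730 ≈ 16044.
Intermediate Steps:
G(Q) = Q
A = -573/7730 (A = 3*(-191/7730) = -573/7730 ≈ -0.074127)
x = 16044 (x = 3*(-55*(-98) - 42) = 3*(5390 - 42) = 3*5348 = 16044)
A + x = -573/7730 + 16044 = 124019547/7730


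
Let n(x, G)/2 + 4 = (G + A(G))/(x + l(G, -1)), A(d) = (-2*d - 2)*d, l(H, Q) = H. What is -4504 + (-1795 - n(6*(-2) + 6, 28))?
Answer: -67605/11 ≈ -6145.9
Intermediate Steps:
A(d) = d*(-2 - 2*d) (A(d) = (-2 - 2*d)*d = d*(-2 - 2*d))
n(x, G) = -8 + 2*(G - 2*G*(1 + G))/(G + x) (n(x, G) = -8 + 2*((G - 2*G*(1 + G))/(x + G)) = -8 + 2*((G - 2*G*(1 + G))/(G + x)) = -8 + 2*(G - 2*G*(1 + G))/(G + x))
-4504 + (-1795 - n(6*(-2) + 6, 28)) = -4504 + (-1795 - 2*(-5*28 - 4*(6*(-2) + 6) - 2*28**2)/(28 + (6*(-2) + 6))) = -4504 + (-1795 - 2*(-140 - 4*(-12 + 6) - 2*784)/(28 + (-12 + 6))) = -4504 + (-1795 - 2*(-140 - 4*(-6) - 1568)/(28 - 6)) = -4504 + (-1795 - 2*(-140 + 24 - 1568)/22) = -4504 + (-1795 - 2*(-1684)/22) = -4504 + (-1795 - 1*(-1684/11)) = -4504 + (-1795 + 1684/11) = -4504 - 18061/11 = -67605/11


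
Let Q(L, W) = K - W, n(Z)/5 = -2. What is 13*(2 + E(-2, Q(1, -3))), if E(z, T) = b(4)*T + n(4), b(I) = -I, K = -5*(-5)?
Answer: -1560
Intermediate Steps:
n(Z) = -10 (n(Z) = 5*(-2) = -10)
K = 25
Q(L, W) = 25 - W
E(z, T) = -10 - 4*T (E(z, T) = (-1*4)*T - 10 = -4*T - 10 = -10 - 4*T)
13*(2 + E(-2, Q(1, -3))) = 13*(2 + (-10 - 4*(25 - 1*(-3)))) = 13*(2 + (-10 - 4*(25 + 3))) = 13*(2 + (-10 - 4*28)) = 13*(2 + (-10 - 112)) = 13*(2 - 122) = 13*(-120) = -1560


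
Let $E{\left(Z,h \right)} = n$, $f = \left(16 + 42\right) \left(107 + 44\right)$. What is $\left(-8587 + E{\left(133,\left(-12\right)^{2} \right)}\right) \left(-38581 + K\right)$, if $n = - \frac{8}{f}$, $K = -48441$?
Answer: $\frac{3272242753494}{4379} \approx 7.4726 \cdot 10^{8}$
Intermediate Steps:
$f = 8758$ ($f = 58 \cdot 151 = 8758$)
$n = - \frac{4}{4379}$ ($n = - \frac{8}{8758} = \left(-8\right) \frac{1}{8758} = - \frac{4}{4379} \approx -0.00091345$)
$E{\left(Z,h \right)} = - \frac{4}{4379}$
$\left(-8587 + E{\left(133,\left(-12\right)^{2} \right)}\right) \left(-38581 + K\right) = \left(-8587 - \frac{4}{4379}\right) \left(-38581 - 48441\right) = \left(- \frac{37602477}{4379}\right) \left(-87022\right) = \frac{3272242753494}{4379}$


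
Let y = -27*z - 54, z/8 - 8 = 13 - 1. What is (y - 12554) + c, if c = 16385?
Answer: -543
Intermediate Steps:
z = 160 (z = 64 + 8*(13 - 1) = 64 + 8*12 = 64 + 96 = 160)
y = -4374 (y = -27*160 - 54 = -4320 - 54 = -4374)
(y - 12554) + c = (-4374 - 12554) + 16385 = -16928 + 16385 = -543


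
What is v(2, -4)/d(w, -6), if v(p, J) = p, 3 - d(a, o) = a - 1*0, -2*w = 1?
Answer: 4/7 ≈ 0.57143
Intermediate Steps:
w = -½ (w = -½*1 = -½ ≈ -0.50000)
d(a, o) = 3 - a (d(a, o) = 3 - (a - 1*0) = 3 - (a + 0) = 3 - a)
v(2, -4)/d(w, -6) = 2/(3 - 1*(-½)) = 2/(3 + ½) = 2/(7/2) = 2*(2/7) = 4/7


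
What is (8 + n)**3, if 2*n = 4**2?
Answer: 4096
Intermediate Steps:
n = 8 (n = (1/2)*4**2 = (1/2)*16 = 8)
(8 + n)**3 = (8 + 8)**3 = 16**3 = 4096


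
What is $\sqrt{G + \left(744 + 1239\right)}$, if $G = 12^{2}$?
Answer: $\sqrt{2127} \approx 46.119$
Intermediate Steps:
$G = 144$
$\sqrt{G + \left(744 + 1239\right)} = \sqrt{144 + \left(744 + 1239\right)} = \sqrt{144 + 1983} = \sqrt{2127}$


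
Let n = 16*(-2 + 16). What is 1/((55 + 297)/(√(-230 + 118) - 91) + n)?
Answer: 2625/577984 + I*√7/288992 ≈ 0.0045417 + 9.1551e-6*I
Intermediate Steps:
n = 224 (n = 16*14 = 224)
1/((55 + 297)/(√(-230 + 118) - 91) + n) = 1/((55 + 297)/(√(-230 + 118) - 91) + 224) = 1/(352/(√(-112) - 91) + 224) = 1/(352/(4*I*√7 - 91) + 224) = 1/(352/(-91 + 4*I*√7) + 224) = 1/(224 + 352/(-91 + 4*I*√7))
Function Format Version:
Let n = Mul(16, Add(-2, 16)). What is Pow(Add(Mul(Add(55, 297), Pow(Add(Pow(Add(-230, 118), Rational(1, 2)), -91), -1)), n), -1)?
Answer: Add(Rational(2625, 577984), Mul(Rational(1, 288992), I, Pow(7, Rational(1, 2)))) ≈ Add(0.0045417, Mul(9.1551e-6, I))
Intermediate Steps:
n = 224 (n = Mul(16, 14) = 224)
Pow(Add(Mul(Add(55, 297), Pow(Add(Pow(Add(-230, 118), Rational(1, 2)), -91), -1)), n), -1) = Pow(Add(Mul(Add(55, 297), Pow(Add(Pow(Add(-230, 118), Rational(1, 2)), -91), -1)), 224), -1) = Pow(Add(Mul(352, Pow(Add(Pow(-112, Rational(1, 2)), -91), -1)), 224), -1) = Pow(Add(Mul(352, Pow(Add(Mul(4, I, Pow(7, Rational(1, 2))), -91), -1)), 224), -1) = Pow(Add(Mul(352, Pow(Add(-91, Mul(4, I, Pow(7, Rational(1, 2)))), -1)), 224), -1) = Pow(Add(224, Mul(352, Pow(Add(-91, Mul(4, I, Pow(7, Rational(1, 2)))), -1))), -1)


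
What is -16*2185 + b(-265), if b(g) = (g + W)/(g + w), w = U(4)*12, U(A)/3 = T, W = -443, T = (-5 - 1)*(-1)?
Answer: -1712332/49 ≈ -34946.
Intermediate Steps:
T = 6 (T = -6*(-1) = 6)
U(A) = 18 (U(A) = 3*6 = 18)
w = 216 (w = 18*12 = 216)
b(g) = (-443 + g)/(216 + g) (b(g) = (g - 443)/(g + 216) = (-443 + g)/(216 + g))
-16*2185 + b(-265) = -16*2185 + (-443 - 265)/(216 - 265) = -34960 - 708/(-49) = -34960 - 1/49*(-708) = -34960 + 708/49 = -1712332/49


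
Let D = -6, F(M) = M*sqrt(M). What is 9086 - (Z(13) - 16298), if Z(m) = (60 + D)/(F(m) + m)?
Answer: 659993/26 - 9*sqrt(13)/26 ≈ 25383.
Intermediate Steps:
F(M) = M**(3/2)
Z(m) = 54/(m + m**(3/2)) (Z(m) = (60 - 6)/(m**(3/2) + m) = 54/(m + m**(3/2)))
9086 - (Z(13) - 16298) = 9086 - (54/(13 + 13**(3/2)) - 16298) = 9086 - (54/(13 + 13*sqrt(13)) - 16298) = 9086 - (-16298 + 54/(13 + 13*sqrt(13))) = 9086 + (16298 - 54/(13 + 13*sqrt(13))) = 25384 - 54/(13 + 13*sqrt(13))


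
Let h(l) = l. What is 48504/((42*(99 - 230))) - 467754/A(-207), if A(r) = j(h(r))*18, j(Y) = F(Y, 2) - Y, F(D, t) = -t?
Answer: -76460063/563955 ≈ -135.58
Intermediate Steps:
j(Y) = -2 - Y (j(Y) = -1*2 - Y = -2 - Y)
A(r) = -36 - 18*r (A(r) = (-2 - r)*18 = -36 - 18*r)
48504/((42*(99 - 230))) - 467754/A(-207) = 48504/((42*(99 - 230))) - 467754/(-36 - 18*(-207)) = 48504/((42*(-131))) - 467754/(-36 + 3726) = 48504/(-5502) - 467754/3690 = 48504*(-1/5502) - 467754*1/3690 = -8084/917 - 77959/615 = -76460063/563955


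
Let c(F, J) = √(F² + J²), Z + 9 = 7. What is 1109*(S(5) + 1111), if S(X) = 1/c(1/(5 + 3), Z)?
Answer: 1232099 + 8872*√257/257 ≈ 1.2327e+6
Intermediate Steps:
Z = -2 (Z = -9 + 7 = -2)
S(X) = 8*√257/257 (S(X) = 1/(√((1/(5 + 3))² + (-2)²)) = 1/(√((1/8)² + 4)) = 1/(√((⅛)² + 4)) = 1/(√(1/64 + 4)) = 1/(√(257/64)) = 1/(√257/8) = 8*√257/257)
1109*(S(5) + 1111) = 1109*(8*√257/257 + 1111) = 1109*(1111 + 8*√257/257) = 1232099 + 8872*√257/257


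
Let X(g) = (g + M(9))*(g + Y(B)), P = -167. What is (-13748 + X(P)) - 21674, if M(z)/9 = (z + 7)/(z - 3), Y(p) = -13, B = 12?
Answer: -9682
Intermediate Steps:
M(z) = 9*(7 + z)/(-3 + z) (M(z) = 9*((z + 7)/(z - 3)) = 9*((7 + z)/(-3 + z)) = 9*(7 + z)/(-3 + z))
X(g) = (-13 + g)*(24 + g) (X(g) = (g + 9*(7 + 9)/(-3 + 9))*(g - 13) = (g + 9*16/6)*(-13 + g) = (g + 9*(1/6)*16)*(-13 + g) = (g + 24)*(-13 + g) = (24 + g)*(-13 + g) = (-13 + g)*(24 + g))
(-13748 + X(P)) - 21674 = (-13748 + (-312 + (-167)**2 + 11*(-167))) - 21674 = (-13748 + (-312 + 27889 - 1837)) - 21674 = (-13748 + 25740) - 21674 = 11992 - 21674 = -9682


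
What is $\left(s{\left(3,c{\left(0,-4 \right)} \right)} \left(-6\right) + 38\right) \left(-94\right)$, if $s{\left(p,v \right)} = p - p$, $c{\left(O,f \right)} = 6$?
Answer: $-3572$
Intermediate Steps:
$s{\left(p,v \right)} = 0$
$\left(s{\left(3,c{\left(0,-4 \right)} \right)} \left(-6\right) + 38\right) \left(-94\right) = \left(0 \left(-6\right) + 38\right) \left(-94\right) = \left(0 + 38\right) \left(-94\right) = 38 \left(-94\right) = -3572$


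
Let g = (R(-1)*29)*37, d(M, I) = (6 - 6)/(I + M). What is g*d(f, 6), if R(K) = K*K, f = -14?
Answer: 0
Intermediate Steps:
d(M, I) = 0 (d(M, I) = 0/(I + M) = 0)
R(K) = K²
g = 1073 (g = ((-1)²*29)*37 = (1*29)*37 = 29*37 = 1073)
g*d(f, 6) = 1073*0 = 0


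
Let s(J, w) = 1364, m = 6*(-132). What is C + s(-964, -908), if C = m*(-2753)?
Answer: 2181740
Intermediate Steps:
m = -792
C = 2180376 (C = -792*(-2753) = 2180376)
C + s(-964, -908) = 2180376 + 1364 = 2181740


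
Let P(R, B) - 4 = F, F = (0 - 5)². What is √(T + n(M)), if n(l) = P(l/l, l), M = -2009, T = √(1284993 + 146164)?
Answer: √(29 + √1431157) ≈ 35.004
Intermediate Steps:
F = 25 (F = (-5)² = 25)
T = √1431157 ≈ 1196.3
P(R, B) = 29 (P(R, B) = 4 + 25 = 29)
n(l) = 29
√(T + n(M)) = √(√1431157 + 29) = √(29 + √1431157)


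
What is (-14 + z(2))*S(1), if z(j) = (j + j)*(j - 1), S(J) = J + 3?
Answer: -40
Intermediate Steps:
S(J) = 3 + J
z(j) = 2*j*(-1 + j) (z(j) = (2*j)*(-1 + j) = 2*j*(-1 + j))
(-14 + z(2))*S(1) = (-14 + 2*2*(-1 + 2))*(3 + 1) = (-14 + 2*2*1)*4 = (-14 + 4)*4 = -10*4 = -40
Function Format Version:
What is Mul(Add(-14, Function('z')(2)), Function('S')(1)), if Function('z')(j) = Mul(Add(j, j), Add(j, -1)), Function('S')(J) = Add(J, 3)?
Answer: -40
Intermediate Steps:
Function('S')(J) = Add(3, J)
Function('z')(j) = Mul(2, j, Add(-1, j)) (Function('z')(j) = Mul(Mul(2, j), Add(-1, j)) = Mul(2, j, Add(-1, j)))
Mul(Add(-14, Function('z')(2)), Function('S')(1)) = Mul(Add(-14, Mul(2, 2, Add(-1, 2))), Add(3, 1)) = Mul(Add(-14, Mul(2, 2, 1)), 4) = Mul(Add(-14, 4), 4) = Mul(-10, 4) = -40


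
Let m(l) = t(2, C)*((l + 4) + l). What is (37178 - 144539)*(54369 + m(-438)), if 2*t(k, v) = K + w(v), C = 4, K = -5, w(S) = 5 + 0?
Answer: -5837110209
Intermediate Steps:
w(S) = 5
t(k, v) = 0 (t(k, v) = (-5 + 5)/2 = (½)*0 = 0)
m(l) = 0 (m(l) = 0*((l + 4) + l) = 0*((4 + l) + l) = 0*(4 + 2*l) = 0)
(37178 - 144539)*(54369 + m(-438)) = (37178 - 144539)*(54369 + 0) = -107361*54369 = -5837110209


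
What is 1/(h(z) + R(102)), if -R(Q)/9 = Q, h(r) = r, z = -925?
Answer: -1/1843 ≈ -0.00054259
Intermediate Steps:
R(Q) = -9*Q
1/(h(z) + R(102)) = 1/(-925 - 9*102) = 1/(-925 - 918) = 1/(-1843) = -1/1843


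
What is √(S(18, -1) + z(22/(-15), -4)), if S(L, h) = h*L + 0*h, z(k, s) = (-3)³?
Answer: 3*I*√5 ≈ 6.7082*I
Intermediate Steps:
z(k, s) = -27
S(L, h) = L*h (S(L, h) = L*h + 0 = L*h)
√(S(18, -1) + z(22/(-15), -4)) = √(18*(-1) - 27) = √(-18 - 27) = √(-45) = 3*I*√5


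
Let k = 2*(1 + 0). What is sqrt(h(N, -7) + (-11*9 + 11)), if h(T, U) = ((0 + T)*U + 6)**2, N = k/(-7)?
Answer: 2*I*sqrt(6) ≈ 4.899*I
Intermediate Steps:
k = 2 (k = 2*1 = 2)
N = -2/7 (N = 2/(-7) = 2*(-1/7) = -2/7 ≈ -0.28571)
h(T, U) = (6 + T*U)**2 (h(T, U) = (T*U + 6)**2 = (6 + T*U)**2)
sqrt(h(N, -7) + (-11*9 + 11)) = sqrt((6 - 2/7*(-7))**2 + (-11*9 + 11)) = sqrt((6 + 2)**2 + (-99 + 11)) = sqrt(8**2 - 88) = sqrt(64 - 88) = sqrt(-24) = 2*I*sqrt(6)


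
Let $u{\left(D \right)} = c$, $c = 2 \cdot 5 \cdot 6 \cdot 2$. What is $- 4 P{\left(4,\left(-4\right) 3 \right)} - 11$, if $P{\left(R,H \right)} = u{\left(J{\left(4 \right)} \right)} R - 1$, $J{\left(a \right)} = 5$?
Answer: $-1927$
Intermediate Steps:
$c = 120$ ($c = 10 \cdot 6 \cdot 2 = 60 \cdot 2 = 120$)
$u{\left(D \right)} = 120$
$P{\left(R,H \right)} = -1 + 120 R$ ($P{\left(R,H \right)} = 120 R - 1 = -1 + 120 R$)
$- 4 P{\left(4,\left(-4\right) 3 \right)} - 11 = - 4 \left(-1 + 120 \cdot 4\right) - 11 = - 4 \left(-1 + 480\right) - 11 = \left(-4\right) 479 - 11 = -1916 - 11 = -1927$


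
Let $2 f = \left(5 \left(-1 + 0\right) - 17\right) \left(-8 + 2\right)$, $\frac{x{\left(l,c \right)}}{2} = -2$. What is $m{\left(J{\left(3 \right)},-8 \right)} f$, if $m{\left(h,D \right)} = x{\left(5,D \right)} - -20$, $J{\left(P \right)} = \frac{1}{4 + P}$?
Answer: $1056$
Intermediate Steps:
$x{\left(l,c \right)} = -4$ ($x{\left(l,c \right)} = 2 \left(-2\right) = -4$)
$m{\left(h,D \right)} = 16$ ($m{\left(h,D \right)} = -4 - -20 = -4 + 20 = 16$)
$f = 66$ ($f = \frac{\left(5 \left(-1 + 0\right) - 17\right) \left(-8 + 2\right)}{2} = \frac{\left(5 \left(-1\right) - 17\right) \left(-6\right)}{2} = \frac{\left(-5 - 17\right) \left(-6\right)}{2} = \frac{\left(-22\right) \left(-6\right)}{2} = \frac{1}{2} \cdot 132 = 66$)
$m{\left(J{\left(3 \right)},-8 \right)} f = 16 \cdot 66 = 1056$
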